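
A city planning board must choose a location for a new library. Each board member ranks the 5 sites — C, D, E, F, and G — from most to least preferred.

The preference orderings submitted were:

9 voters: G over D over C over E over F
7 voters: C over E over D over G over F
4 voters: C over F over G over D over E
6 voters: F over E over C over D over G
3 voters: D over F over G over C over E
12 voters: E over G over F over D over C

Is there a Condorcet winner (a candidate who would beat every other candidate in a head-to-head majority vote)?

No

Head-to-head results (41 voters total):
C vs D: D wins 24–17.
C vs E: C wins 23–18.
C vs F: F wins 21–20.
C vs G: G wins 24–17.
D vs E: E wins 25–16.
D vs F: F wins 22–19.
D vs G: G wins 25–16.
E vs F: E wins 28–13.
E vs G: E wins 25–16.
F vs G: G wins 28–13.
No candidate beats all others: C beats E beats D beats C, a majority cycle.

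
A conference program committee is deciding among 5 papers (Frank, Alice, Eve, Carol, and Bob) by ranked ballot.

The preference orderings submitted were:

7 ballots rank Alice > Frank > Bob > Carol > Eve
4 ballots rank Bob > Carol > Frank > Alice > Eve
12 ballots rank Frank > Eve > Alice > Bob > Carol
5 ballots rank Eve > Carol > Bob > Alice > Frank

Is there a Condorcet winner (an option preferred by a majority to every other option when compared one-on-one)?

Yes

Head-to-head results (28 voters total):
Frank vs Alice: Frank wins 16–12.
Frank vs Eve: Frank wins 23–5.
Frank vs Carol: Frank wins 19–9.
Frank vs Bob: Frank wins 19–9.
Alice vs Eve: Eve wins 17–11.
Alice vs Carol: Alice wins 19–9.
Alice vs Bob: Alice wins 19–9.
Eve vs Carol: Eve wins 17–11.
Eve vs Bob: Eve wins 17–11.
Carol vs Bob: Bob wins 23–5.
Frank beats each rival — Alice (16–12), Eve (23–5), Carol (19–9), Bob (19–9) — so Frank is the Condorcet winner.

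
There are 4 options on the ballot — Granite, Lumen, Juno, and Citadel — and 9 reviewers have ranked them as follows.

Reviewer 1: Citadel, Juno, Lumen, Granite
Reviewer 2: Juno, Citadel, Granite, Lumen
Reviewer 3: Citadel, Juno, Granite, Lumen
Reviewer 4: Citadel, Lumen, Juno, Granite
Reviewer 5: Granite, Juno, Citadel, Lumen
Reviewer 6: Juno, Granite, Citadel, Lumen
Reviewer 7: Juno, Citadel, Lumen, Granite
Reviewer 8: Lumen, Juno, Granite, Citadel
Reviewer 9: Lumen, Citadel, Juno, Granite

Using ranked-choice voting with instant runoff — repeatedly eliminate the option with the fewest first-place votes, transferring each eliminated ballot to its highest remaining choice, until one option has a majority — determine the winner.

Juno

Round 1: Juno 3, Citadel 3, Lumen 2, Granite 1. Granite has the fewest and is eliminated.
Round 2: Juno 4, Citadel 3, Lumen 2. Lumen has the fewest and is eliminated.
Round 3: Juno 5, Citadel 4. Juno has a majority.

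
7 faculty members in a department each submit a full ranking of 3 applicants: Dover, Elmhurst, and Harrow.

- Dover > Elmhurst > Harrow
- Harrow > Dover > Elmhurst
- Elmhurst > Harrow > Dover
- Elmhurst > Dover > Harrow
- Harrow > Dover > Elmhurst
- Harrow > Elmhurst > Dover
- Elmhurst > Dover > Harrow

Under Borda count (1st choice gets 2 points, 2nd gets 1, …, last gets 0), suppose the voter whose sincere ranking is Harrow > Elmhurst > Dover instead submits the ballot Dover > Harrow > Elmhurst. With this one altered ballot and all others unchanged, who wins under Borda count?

Dover

Borda totals with the altered ballot: Dover 8, Elmhurst 7, Harrow 6.
The switch changes the winner from Elmhurst to Dover.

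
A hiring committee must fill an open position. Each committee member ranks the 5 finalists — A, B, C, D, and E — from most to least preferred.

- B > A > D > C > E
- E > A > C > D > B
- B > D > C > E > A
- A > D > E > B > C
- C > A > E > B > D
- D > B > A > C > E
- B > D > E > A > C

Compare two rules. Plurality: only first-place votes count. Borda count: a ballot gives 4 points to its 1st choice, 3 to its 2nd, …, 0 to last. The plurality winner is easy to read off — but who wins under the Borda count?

Plurality first-place counts: A 1, B 3, C 1, D 1, E 1 → B.
Borda totals: A 16, B 17, C 10, D 16, E 11 → B.

B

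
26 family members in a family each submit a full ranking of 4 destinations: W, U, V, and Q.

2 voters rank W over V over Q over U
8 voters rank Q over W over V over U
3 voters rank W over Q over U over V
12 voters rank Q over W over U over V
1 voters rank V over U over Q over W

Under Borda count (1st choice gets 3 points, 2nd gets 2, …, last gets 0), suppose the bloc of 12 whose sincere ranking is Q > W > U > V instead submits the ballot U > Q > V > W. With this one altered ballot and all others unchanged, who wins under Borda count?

Q

Borda totals with the altered ballot: W 31, U 41, V 27, Q 57.
The winner is unchanged: still Q.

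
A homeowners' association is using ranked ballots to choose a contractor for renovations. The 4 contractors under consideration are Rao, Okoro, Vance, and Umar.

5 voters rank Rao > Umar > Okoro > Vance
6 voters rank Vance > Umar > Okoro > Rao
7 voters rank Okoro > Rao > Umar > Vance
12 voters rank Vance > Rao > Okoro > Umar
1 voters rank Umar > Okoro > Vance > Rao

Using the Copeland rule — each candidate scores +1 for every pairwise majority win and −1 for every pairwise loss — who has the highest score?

Vance

Pairwise results:
  Rao vs Okoro: Rao wins 17–14.
  Rao vs Vance: Vance wins 19–12.
  Rao vs Umar: Rao wins 24–7.
  Okoro vs Vance: Vance wins 18–13.
  Okoro vs Umar: Okoro wins 19–12.
  Vance vs Umar: Vance wins 18–13.
Copeland scores (wins − losses):
  Rao: 2 − 1 = 1
  Okoro: 1 − 2 = -1
  Vance: 3 − 0 = 3
  Umar: 0 − 3 = -3
Vance has the best Copeland score.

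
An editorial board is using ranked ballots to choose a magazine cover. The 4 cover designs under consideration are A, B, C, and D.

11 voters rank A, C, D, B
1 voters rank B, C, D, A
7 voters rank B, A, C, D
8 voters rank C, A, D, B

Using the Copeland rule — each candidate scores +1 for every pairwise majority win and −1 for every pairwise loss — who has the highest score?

A

Pairwise results:
  A vs B: A wins 19–8.
  A vs C: A wins 18–9.
  A vs D: A wins 26–1.
  B vs C: C wins 19–8.
  B vs D: D wins 19–8.
  C vs D: C wins 27–0.
Copeland scores (wins − losses):
  A: 3 − 0 = 3
  B: 0 − 3 = -3
  C: 2 − 1 = 1
  D: 1 − 2 = -1
A has the best Copeland score.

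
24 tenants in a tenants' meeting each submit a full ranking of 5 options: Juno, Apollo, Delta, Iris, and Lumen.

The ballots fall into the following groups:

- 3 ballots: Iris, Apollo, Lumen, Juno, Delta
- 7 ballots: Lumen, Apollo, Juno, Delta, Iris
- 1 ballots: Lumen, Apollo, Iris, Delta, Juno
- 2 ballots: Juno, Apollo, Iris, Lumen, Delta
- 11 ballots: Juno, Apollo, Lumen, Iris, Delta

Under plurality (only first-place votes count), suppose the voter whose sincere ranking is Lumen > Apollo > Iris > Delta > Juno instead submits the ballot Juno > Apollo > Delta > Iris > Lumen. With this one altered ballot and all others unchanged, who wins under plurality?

Juno

First-place totals with the altered ballot: Juno 14, Apollo 0, Delta 0, Iris 3, Lumen 7.
The winner is unchanged: still Juno.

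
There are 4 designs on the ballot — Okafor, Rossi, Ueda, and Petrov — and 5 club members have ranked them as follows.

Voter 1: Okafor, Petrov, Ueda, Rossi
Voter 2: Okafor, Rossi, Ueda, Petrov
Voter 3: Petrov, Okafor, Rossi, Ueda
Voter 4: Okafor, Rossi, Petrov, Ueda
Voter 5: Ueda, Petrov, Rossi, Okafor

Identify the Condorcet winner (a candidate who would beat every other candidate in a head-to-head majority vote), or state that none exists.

Okafor

Head-to-head results (5 voters total):
Okafor vs Rossi: Okafor wins 4–1.
Okafor vs Ueda: Okafor wins 4–1.
Okafor vs Petrov: Okafor wins 3–2.
Rossi vs Ueda: Rossi wins 3–2.
Rossi vs Petrov: Petrov wins 3–2.
Ueda vs Petrov: Petrov wins 3–2.
Okafor beats each rival — Rossi (4–1), Ueda (4–1), Petrov (3–2) — so Okafor is the Condorcet winner.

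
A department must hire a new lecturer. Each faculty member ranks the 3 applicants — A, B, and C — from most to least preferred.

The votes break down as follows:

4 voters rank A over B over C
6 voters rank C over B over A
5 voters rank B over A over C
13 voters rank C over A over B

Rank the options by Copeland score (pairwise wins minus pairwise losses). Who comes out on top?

C

Pairwise results:
  A vs B: A wins 17–11.
  A vs C: C wins 19–9.
  B vs C: C wins 19–9.
Copeland scores (wins − losses):
  A: 1 − 1 = 0
  B: 0 − 2 = -2
  C: 2 − 0 = 2
C has the best Copeland score.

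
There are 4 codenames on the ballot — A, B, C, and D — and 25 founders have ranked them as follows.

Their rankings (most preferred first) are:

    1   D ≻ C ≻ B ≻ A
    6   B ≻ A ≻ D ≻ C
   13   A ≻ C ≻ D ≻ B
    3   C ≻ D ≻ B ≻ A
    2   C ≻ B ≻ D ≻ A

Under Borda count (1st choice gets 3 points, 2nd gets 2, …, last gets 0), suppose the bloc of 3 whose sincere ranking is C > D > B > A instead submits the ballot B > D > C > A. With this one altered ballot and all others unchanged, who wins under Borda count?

A

Borda totals with the altered ballot: A 51, B 32, C 37, D 30.
The winner is unchanged: still A.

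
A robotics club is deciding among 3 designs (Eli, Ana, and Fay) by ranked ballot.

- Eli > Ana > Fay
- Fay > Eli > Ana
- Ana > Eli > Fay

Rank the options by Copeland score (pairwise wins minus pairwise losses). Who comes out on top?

Pairwise results:
  Eli vs Ana: Eli wins 2–1.
  Eli vs Fay: Eli wins 2–1.
  Ana vs Fay: Ana wins 2–1.
Copeland scores (wins − losses):
  Eli: 2 − 0 = 2
  Ana: 1 − 1 = 0
  Fay: 0 − 2 = -2
Eli has the best Copeland score.

Eli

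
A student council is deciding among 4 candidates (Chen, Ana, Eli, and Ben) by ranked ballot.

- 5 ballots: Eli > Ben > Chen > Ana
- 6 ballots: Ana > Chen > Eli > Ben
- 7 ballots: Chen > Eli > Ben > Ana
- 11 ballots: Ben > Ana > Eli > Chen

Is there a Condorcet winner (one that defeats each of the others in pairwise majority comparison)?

No

Head-to-head results (29 voters total):
Chen vs Ana: Ana wins 17–12.
Chen vs Eli: Eli wins 16–13.
Chen vs Ben: Ben wins 16–13.
Ana vs Eli: Ana wins 17–12.
Ana vs Ben: Ben wins 23–6.
Eli vs Ben: Eli wins 18–11.
No candidate beats all others: Ana beats Eli beats Ben beats Ana, a majority cycle.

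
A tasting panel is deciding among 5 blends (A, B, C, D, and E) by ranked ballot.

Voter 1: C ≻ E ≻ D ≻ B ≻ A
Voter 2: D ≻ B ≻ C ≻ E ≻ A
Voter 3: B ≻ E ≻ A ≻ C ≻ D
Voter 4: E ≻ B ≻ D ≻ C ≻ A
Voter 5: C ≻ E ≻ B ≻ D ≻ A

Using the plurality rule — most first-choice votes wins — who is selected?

C

First-place vote totals:
  A: 0
  B: 1
  C: 2
  D: 1
  E: 1
C has the most first-place votes.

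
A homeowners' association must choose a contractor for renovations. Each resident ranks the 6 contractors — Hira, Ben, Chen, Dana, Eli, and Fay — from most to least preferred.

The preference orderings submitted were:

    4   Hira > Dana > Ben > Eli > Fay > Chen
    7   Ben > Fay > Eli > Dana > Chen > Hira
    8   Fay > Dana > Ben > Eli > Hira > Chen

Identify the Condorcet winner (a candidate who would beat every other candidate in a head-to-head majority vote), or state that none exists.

Head-to-head results (19 voters total):
Hira vs Ben: Ben wins 15–4.
Hira vs Chen: Hira wins 12–7.
Hira vs Dana: Dana wins 15–4.
Hira vs Eli: Eli wins 15–4.
Hira vs Fay: Fay wins 15–4.
Ben vs Chen: Ben wins 19–0.
Ben vs Dana: Dana wins 12–7.
Ben vs Eli: Ben wins 19–0.
Ben vs Fay: Ben wins 11–8.
Chen vs Dana: Dana wins 19–0.
Chen vs Eli: Eli wins 19–0.
Chen vs Fay: Fay wins 19–0.
Dana vs Eli: Dana wins 12–7.
Dana vs Fay: Fay wins 15–4.
Eli vs Fay: Fay wins 15–4.
No candidate beats all others: Ben beats Fay beats Dana beats Ben, a majority cycle.

None — there is no Condorcet winner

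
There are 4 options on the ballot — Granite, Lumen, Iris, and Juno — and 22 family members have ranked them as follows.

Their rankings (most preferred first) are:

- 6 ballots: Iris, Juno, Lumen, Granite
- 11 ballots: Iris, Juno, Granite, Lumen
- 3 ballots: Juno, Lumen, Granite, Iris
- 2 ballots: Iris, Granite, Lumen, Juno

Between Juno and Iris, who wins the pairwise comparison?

Iris

Ballots ranking Juno above Iris: 3.
Ballots ranking Iris above Juno: 6+11+2 = 19.
Iris wins the head-to-head, 19–3.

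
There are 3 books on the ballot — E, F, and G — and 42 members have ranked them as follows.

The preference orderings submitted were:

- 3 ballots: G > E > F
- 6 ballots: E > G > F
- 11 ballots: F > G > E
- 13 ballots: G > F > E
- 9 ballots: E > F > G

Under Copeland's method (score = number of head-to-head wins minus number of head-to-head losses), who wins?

Pairwise results:
  E vs F: F wins 24–18.
  E vs G: G wins 27–15.
  F vs G: G wins 22–20.
Copeland scores (wins − losses):
  E: 0 − 2 = -2
  F: 1 − 1 = 0
  G: 2 − 0 = 2
G has the best Copeland score.

G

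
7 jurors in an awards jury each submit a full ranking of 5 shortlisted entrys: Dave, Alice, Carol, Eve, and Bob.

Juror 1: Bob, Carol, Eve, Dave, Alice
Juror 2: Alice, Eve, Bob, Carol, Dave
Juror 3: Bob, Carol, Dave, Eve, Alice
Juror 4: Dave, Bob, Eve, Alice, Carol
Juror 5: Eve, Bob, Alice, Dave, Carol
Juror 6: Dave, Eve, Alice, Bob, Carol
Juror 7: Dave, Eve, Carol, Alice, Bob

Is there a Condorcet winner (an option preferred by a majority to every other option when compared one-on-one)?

No

Head-to-head results (7 voters total):
Dave vs Alice: Dave wins 5–2.
Dave vs Carol: Dave wins 4–3.
Dave vs Eve: Dave wins 4–3.
Dave vs Bob: Bob wins 4–3.
Alice vs Carol: Alice wins 4–3.
Alice vs Eve: Eve wins 6–1.
Alice vs Bob: Bob wins 4–3.
Carol vs Eve: Eve wins 5–2.
Carol vs Bob: Bob wins 6–1.
Eve vs Bob: Eve wins 4–3.
No candidate beats all others: Dave beats Eve beats Bob beats Dave, a majority cycle.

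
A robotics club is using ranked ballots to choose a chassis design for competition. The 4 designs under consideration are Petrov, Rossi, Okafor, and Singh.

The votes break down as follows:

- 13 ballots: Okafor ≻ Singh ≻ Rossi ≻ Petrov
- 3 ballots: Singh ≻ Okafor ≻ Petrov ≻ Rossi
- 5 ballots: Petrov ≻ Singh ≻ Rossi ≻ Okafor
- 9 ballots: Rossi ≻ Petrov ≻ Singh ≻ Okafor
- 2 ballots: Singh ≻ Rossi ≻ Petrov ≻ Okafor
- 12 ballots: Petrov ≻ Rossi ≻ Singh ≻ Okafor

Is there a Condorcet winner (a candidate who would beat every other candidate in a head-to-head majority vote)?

No

Head-to-head results (44 voters total):
Petrov vs Rossi: Rossi wins 24–20.
Petrov vs Okafor: Petrov wins 28–16.
Petrov vs Singh: Petrov wins 26–18.
Rossi vs Okafor: Rossi wins 28–16.
Rossi vs Singh: Singh wins 23–21.
Okafor vs Singh: Singh wins 31–13.
No candidate beats all others: Petrov beats Singh beats Rossi beats Petrov, a majority cycle.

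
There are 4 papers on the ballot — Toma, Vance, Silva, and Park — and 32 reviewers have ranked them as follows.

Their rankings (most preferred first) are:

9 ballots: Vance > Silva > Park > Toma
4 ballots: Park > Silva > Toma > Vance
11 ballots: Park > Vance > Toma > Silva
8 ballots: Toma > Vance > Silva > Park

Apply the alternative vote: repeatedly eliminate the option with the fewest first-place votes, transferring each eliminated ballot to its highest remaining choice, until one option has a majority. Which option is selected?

Vance

Round 1: Park 15, Vance 9, Toma 8, Silva 0. Silva has the fewest and is eliminated.
Round 2: Park 15, Vance 9, Toma 8. Toma has the fewest and is eliminated.
Round 3: Vance 17, Park 15. Vance has a majority.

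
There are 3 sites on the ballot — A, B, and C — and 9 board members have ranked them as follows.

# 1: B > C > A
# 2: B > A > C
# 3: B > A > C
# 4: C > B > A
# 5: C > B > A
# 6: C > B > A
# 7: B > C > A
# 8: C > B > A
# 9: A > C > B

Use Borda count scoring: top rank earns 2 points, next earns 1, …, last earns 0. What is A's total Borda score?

Borda scores:
  A: 0 + 1 + 1 + 0 + 0 + 0 + 0 + 0 + 2 = 4
  B: 2 + 2 + 2 + 1 + 1 + 1 + 2 + 1 + 0 = 12
  C: 1 + 0 + 0 + 2 + 2 + 2 + 1 + 2 + 1 = 11

4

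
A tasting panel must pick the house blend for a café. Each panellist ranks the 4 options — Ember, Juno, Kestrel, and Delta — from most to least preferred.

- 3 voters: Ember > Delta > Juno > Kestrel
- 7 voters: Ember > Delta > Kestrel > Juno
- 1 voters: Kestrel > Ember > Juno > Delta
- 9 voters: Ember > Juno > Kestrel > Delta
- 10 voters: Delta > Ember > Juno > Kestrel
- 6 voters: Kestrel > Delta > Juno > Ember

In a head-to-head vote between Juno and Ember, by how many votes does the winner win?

Ballots ranking Juno above Ember: 6.
Ballots ranking Ember above Juno: 3+7+1+9+10 = 30.
Ember wins 30–6, a margin of 24.

24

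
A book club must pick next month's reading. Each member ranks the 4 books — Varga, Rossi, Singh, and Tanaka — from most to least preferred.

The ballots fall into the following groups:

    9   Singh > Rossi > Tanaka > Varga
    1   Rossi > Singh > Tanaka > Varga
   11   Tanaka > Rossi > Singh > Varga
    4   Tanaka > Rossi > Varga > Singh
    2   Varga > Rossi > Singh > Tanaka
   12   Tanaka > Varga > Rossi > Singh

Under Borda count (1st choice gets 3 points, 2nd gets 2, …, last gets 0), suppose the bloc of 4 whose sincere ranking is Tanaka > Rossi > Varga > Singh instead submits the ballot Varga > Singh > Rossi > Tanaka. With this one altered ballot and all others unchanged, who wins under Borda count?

Borda totals with the altered ballot: Varga 42, Rossi 63, Singh 50, Tanaka 79.
The winner is unchanged: still Tanaka.

Tanaka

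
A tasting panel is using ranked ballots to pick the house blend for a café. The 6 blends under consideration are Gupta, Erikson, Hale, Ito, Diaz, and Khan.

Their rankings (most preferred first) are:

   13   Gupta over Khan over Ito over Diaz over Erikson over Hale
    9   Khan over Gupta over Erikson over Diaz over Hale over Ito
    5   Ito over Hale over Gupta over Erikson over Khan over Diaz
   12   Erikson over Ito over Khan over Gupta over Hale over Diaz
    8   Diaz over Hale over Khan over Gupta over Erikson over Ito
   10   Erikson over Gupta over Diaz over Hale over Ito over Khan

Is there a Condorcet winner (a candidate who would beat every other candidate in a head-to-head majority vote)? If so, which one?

Head-to-head results (57 voters total):
Gupta vs Erikson: Gupta wins 35–22.
Gupta vs Hale: Gupta wins 44–13.
Gupta vs Ito: Gupta wins 40–17.
Gupta vs Diaz: Gupta wins 49–8.
Gupta vs Khan: Khan wins 29–28.
Erikson vs Hale: Erikson wins 44–13.
Erikson vs Ito: Erikson wins 39–18.
Erikson vs Diaz: Erikson wins 36–21.
Erikson vs Khan: Khan wins 30–27.
Hale vs Ito: Ito wins 30–27.
Hale vs Diaz: Diaz wins 40–17.
Hale vs Khan: Khan wins 34–23.
Ito vs Diaz: Ito wins 30–27.
Ito vs Khan: Khan wins 30–27.
Diaz vs Khan: Khan wins 39–18.
Khan beats each rival — Gupta (29–28), Erikson (30–27), Hale (34–23), Ito (30–27), Diaz (39–18) — so Khan is the Condorcet winner.

Khan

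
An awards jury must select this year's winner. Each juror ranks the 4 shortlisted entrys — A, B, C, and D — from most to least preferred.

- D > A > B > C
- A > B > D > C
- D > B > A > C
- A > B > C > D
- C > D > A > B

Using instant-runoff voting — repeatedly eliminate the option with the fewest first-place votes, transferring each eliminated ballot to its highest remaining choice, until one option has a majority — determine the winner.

D

Round 1: A 2, D 2, C 1, B 0. B has the fewest and is eliminated.
Round 2: A 2, D 2, C 1. C has the fewest and is eliminated.
Round 3: D 3, A 2. D has a majority.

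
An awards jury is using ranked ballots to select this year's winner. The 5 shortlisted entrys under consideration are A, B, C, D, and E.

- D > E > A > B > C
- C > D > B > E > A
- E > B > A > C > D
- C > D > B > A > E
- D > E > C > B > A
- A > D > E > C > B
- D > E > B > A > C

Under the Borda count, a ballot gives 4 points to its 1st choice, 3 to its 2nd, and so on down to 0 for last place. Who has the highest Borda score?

Borda scores:
  A: 2 + 0 + 2 + 1 + 0 + 4 + 1 = 10
  B: 1 + 2 + 3 + 2 + 1 + 0 + 2 = 11
  C: 0 + 4 + 1 + 4 + 2 + 1 + 0 = 12
  D: 4 + 3 + 0 + 3 + 4 + 3 + 4 = 21
  E: 3 + 1 + 4 + 0 + 3 + 2 + 3 = 16
D has the highest total.

D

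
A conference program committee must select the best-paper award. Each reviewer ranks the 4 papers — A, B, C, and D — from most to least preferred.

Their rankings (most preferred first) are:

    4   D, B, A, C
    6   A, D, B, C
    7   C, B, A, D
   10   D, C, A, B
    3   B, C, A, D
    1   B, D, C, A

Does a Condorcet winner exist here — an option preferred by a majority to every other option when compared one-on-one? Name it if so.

Head-to-head results (31 voters total):
A vs B: A wins 16–15.
A vs C: C wins 21–10.
A vs D: A wins 16–15.
B vs C: C wins 17–14.
B vs D: D wins 20–11.
C vs D: D wins 21–10.
No candidate beats all others: A beats D beats C beats A, a majority cycle.

None — there is no Condorcet winner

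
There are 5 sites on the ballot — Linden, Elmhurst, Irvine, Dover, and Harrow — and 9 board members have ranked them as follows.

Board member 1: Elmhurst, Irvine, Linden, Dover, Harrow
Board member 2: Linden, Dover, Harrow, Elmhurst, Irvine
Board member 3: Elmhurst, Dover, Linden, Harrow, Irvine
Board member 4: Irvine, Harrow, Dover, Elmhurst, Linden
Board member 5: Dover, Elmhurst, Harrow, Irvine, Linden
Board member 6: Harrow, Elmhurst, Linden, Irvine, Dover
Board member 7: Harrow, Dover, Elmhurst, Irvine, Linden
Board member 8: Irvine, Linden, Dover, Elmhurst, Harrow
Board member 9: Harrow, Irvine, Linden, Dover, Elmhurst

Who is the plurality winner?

Harrow

First-place vote totals:
  Linden: 1
  Elmhurst: 2
  Irvine: 2
  Dover: 1
  Harrow: 3
Harrow has the most first-place votes.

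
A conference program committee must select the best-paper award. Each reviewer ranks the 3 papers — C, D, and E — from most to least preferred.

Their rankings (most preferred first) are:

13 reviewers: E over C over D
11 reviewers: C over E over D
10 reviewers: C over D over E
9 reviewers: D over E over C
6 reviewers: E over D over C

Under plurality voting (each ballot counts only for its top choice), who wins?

First-place vote totals:
  C: 21
  D: 9
  E: 19
C has the most first-place votes.

C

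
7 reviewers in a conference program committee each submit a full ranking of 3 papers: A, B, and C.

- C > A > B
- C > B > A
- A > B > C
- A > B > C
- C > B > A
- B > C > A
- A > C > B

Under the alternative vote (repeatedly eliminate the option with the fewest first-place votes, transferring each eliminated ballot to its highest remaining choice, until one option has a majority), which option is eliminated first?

Round 1: A 3, C 3, B 1. B has the fewest and is eliminated.
Round 2: C 4, A 3. C has a majority.

B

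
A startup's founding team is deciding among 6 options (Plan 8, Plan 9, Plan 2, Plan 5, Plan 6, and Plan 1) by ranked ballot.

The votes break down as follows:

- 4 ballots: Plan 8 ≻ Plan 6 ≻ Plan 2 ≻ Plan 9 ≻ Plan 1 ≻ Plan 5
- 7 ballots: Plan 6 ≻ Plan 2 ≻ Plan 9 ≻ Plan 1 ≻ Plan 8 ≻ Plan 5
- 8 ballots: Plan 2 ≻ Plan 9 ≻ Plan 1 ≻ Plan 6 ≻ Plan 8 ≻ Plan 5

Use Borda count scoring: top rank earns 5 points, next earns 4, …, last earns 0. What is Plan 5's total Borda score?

Borda scores:
  Plan 8: 4·5 + 7·1 + 8·1 = 35
  Plan 9: 4·2 + 7·3 + 8·4 = 61
  Plan 2: 4·3 + 7·4 + 8·5 = 80
  Plan 5: 4·0 + 7·0 + 8·0 = 0
  Plan 6: 4·4 + 7·5 + 8·2 = 67
  Plan 1: 4·1 + 7·2 + 8·3 = 42

0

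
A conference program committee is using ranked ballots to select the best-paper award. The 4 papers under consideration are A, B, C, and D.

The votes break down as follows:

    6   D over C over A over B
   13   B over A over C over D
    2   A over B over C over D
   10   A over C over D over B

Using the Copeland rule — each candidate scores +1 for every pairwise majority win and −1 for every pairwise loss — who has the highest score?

A

Pairwise results:
  A vs B: A wins 18–13.
  A vs C: A wins 25–6.
  A vs D: A wins 25–6.
  B vs C: C wins 16–15.
  B vs D: D wins 16–15.
  C vs D: C wins 25–6.
Copeland scores (wins − losses):
  A: 3 − 0 = 3
  B: 0 − 3 = -3
  C: 2 − 1 = 1
  D: 1 − 2 = -1
A has the best Copeland score.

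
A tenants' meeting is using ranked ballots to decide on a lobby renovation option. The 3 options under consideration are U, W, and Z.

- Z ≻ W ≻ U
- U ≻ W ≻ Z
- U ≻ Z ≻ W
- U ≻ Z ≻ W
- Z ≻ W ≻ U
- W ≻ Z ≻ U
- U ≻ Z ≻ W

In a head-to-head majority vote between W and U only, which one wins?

U

Ballots ranking W above U: 3.
Ballots ranking U above W: 4.
U wins the head-to-head, 4–3.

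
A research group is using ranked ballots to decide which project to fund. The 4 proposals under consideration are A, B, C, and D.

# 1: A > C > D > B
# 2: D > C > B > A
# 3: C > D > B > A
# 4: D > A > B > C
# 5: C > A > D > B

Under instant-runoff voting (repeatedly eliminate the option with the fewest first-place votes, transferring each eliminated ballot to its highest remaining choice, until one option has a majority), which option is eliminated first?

B

Round 1: C 2, D 2, A 1, B 0. B has the fewest and is eliminated.
Round 2: C 2, D 2, A 1. A has the fewest and is eliminated.
Round 3: C 3, D 2. C has a majority.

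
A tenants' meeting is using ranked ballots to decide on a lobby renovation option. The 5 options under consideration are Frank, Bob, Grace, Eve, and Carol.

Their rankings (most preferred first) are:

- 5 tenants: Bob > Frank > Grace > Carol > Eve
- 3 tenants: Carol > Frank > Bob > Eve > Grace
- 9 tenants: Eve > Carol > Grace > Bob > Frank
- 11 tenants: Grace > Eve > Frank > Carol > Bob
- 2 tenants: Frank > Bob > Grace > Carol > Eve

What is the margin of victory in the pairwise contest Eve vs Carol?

10

Ballots ranking Eve above Carol: 9+11 = 20.
Ballots ranking Carol above Eve: 5+3+2 = 10.
Eve wins 20–10, a margin of 10.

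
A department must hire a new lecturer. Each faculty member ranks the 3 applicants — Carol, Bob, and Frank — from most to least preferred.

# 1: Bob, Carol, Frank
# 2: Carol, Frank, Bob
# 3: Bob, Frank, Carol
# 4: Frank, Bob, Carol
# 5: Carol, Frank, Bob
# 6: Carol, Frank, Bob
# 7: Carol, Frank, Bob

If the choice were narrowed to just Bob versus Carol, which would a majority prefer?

Ballots ranking Bob above Carol: 3.
Ballots ranking Carol above Bob: 4.
Carol wins the head-to-head, 4–3.

Carol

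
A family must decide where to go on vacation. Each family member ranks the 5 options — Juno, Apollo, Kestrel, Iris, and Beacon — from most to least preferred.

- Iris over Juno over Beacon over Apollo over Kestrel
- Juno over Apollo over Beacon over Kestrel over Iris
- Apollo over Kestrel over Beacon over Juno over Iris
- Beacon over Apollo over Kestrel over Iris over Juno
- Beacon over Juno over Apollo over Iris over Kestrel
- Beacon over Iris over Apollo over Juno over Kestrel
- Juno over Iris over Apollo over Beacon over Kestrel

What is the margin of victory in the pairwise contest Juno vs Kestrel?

3

Ballots ranking Juno above Kestrel: 5.
Ballots ranking Kestrel above Juno: 2.
Juno wins 5–2, a margin of 3.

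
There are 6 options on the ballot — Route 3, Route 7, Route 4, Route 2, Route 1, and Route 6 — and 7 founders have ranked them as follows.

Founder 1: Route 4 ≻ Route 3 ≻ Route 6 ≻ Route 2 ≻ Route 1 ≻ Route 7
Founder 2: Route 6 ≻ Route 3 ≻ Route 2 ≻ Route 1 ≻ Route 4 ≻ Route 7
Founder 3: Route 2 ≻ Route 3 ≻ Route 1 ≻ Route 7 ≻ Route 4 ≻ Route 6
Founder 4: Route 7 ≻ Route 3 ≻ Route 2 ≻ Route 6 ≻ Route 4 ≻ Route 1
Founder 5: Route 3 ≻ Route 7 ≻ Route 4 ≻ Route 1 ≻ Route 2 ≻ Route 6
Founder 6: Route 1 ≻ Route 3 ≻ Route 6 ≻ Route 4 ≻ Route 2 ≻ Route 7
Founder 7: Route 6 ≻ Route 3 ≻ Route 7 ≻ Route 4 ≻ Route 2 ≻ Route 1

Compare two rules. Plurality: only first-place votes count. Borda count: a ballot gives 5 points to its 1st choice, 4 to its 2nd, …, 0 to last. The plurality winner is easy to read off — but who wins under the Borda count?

Plurality first-place counts: Route 3 1, Route 7 1, Route 4 1, Route 2 1, Route 1 1, Route 6 2 → Route 6.
Borda totals: Route 3 29, Route 7 14, Route 4 15, Route 2 16, Route 1 13, Route 6 18 → Route 3.

Route 3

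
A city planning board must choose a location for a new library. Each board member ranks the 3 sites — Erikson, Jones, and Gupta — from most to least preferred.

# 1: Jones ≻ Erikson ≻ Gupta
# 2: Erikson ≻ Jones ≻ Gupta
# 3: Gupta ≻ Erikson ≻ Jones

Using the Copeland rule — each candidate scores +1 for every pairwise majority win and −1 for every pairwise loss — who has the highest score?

Erikson

Pairwise results:
  Erikson vs Jones: Erikson wins 2–1.
  Erikson vs Gupta: Erikson wins 2–1.
  Jones vs Gupta: Jones wins 2–1.
Copeland scores (wins − losses):
  Erikson: 2 − 0 = 2
  Jones: 1 − 1 = 0
  Gupta: 0 − 2 = -2
Erikson has the best Copeland score.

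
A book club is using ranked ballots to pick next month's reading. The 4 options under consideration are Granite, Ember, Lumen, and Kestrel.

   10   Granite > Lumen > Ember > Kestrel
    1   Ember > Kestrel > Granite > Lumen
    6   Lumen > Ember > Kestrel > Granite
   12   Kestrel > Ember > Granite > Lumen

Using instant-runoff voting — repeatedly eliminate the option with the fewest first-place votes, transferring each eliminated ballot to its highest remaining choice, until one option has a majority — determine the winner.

Round 1: Kestrel 12, Granite 10, Lumen 6, Ember 1. Ember has the fewest and is eliminated.
Round 2: Kestrel 13, Granite 10, Lumen 6. Lumen has the fewest and is eliminated.
Round 3: Kestrel 19, Granite 10. Kestrel has a majority.

Kestrel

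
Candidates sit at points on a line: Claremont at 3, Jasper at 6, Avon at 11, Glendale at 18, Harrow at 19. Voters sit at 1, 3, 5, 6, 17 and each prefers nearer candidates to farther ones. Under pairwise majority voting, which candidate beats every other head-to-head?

With single-peaked preferences on a line, the Condorcet winner is the candidate closest to the median voter.
The median voter (position 5) is closest to Jasper at 6.
Check: Jasper vs Avon — voters closer to Jasper: 4 of 5.

Jasper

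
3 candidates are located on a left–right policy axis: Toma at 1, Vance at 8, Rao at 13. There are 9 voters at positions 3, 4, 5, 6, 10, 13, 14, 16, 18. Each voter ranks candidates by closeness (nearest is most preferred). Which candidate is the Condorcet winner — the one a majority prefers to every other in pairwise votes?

With single-peaked preferences on a line, the Condorcet winner is the candidate closest to the median voter.
The median voter (position 10) is closest to Vance at 8.
Check: Vance vs Rao — voters closer to Vance: 5 of 9.

Vance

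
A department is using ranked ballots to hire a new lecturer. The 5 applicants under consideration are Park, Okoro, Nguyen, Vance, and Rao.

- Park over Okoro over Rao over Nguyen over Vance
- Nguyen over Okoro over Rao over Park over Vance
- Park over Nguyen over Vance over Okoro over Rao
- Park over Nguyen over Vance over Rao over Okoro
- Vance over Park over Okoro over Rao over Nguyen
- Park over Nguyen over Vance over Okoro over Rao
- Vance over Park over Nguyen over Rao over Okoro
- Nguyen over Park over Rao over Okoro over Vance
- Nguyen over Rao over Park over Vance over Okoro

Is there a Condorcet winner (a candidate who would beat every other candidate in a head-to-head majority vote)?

Yes

Head-to-head results (9 voters total):
Park vs Okoro: Park wins 8–1.
Park vs Nguyen: Park wins 6–3.
Park vs Vance: Park wins 7–2.
Park vs Rao: Park wins 7–2.
Okoro vs Nguyen: Nguyen wins 7–2.
Okoro vs Vance: Vance wins 6–3.
Okoro vs Rao: Okoro wins 5–4.
Nguyen vs Vance: Nguyen wins 7–2.
Nguyen vs Rao: Nguyen wins 7–2.
Vance vs Rao: Vance wins 5–4.
Park beats each rival — Okoro (8–1), Nguyen (6–3), Vance (7–2), Rao (7–2) — so Park is the Condorcet winner.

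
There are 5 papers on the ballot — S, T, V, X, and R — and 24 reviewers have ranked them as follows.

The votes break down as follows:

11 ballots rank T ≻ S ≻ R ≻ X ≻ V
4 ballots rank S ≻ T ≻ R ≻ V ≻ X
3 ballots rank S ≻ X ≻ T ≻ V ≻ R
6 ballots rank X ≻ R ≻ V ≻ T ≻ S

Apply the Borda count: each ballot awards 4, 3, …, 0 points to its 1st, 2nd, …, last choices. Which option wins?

Borda scores:
  S: 11·3 + 4·4 + 3·4 + 6·0 = 61
  T: 11·4 + 4·3 + 3·2 + 6·1 = 68
  V: 11·0 + 4·1 + 3·1 + 6·2 = 19
  X: 11·1 + 4·0 + 3·3 + 6·4 = 44
  R: 11·2 + 4·2 + 3·0 + 6·3 = 48
T has the highest total.

T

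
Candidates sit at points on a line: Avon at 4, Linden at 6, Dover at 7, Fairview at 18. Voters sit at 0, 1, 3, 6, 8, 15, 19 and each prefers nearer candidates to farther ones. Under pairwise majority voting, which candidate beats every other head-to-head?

With single-peaked preferences on a line, the Condorcet winner is the candidate closest to the median voter.
The median voter (position 6) is closest to Linden at 6.
Check: Linden vs Dover — voters closer to Linden: 4 of 7.

Linden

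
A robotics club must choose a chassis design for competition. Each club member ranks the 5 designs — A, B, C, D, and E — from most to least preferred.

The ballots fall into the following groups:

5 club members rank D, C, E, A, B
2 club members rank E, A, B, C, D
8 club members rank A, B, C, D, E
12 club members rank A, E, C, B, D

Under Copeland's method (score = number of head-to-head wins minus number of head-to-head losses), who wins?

A

Pairwise results:
  A vs B: A wins 27–0.
  A vs C: A wins 22–5.
  A vs D: A wins 22–5.
  A vs E: A wins 20–7.
  B vs C: C wins 17–10.
  B vs D: B wins 22–5.
  B vs E: E wins 19–8.
  C vs D: C wins 22–5.
  C vs E: E wins 14–13.
  D vs E: E wins 14–13.
Copeland scores (wins − losses):
  A: 4 − 0 = 4
  B: 1 − 3 = -2
  C: 2 − 2 = 0
  D: 0 − 4 = -4
  E: 3 − 1 = 2
A has the best Copeland score.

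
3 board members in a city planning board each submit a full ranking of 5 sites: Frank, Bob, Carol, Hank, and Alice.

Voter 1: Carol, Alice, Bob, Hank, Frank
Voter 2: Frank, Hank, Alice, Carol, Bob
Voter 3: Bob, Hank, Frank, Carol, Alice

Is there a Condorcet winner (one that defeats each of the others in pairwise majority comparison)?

Head-to-head results (3 voters total):
Frank vs Bob: Bob wins 2–1.
Frank vs Carol: Frank wins 2–1.
Frank vs Hank: Hank wins 2–1.
Frank vs Alice: Frank wins 2–1.
Bob vs Carol: Carol wins 2–1.
Bob vs Hank: Bob wins 2–1.
Bob vs Alice: Alice wins 2–1.
Carol vs Hank: Hank wins 2–1.
Carol vs Alice: Carol wins 2–1.
Hank vs Alice: Hank wins 2–1.
No candidate beats all others: Frank beats Carol beats Bob beats Frank, a majority cycle.

No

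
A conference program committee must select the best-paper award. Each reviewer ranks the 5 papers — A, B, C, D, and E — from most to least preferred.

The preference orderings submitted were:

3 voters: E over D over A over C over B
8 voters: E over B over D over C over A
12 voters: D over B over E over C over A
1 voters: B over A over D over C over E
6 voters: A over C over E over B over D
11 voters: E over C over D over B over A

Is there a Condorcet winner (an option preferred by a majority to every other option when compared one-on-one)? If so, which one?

E

Head-to-head results (41 voters total):
A vs B: B wins 32–9.
A vs C: C wins 31–10.
A vs D: D wins 34–7.
A vs E: E wins 34–7.
B vs C: B wins 21–20.
B vs D: D wins 26–15.
B vs E: E wins 28–13.
C vs D: D wins 24–17.
C vs E: E wins 34–7.
D vs E: E wins 28–13.
E beats each rival — A (34–7), B (28–13), C (34–7), D (28–13) — so E is the Condorcet winner.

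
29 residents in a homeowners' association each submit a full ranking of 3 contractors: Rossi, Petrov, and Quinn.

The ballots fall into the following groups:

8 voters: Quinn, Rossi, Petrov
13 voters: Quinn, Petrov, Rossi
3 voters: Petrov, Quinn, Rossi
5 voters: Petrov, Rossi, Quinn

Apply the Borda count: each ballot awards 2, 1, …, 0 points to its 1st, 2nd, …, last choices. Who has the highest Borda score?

Borda scores:
  Rossi: 8·1 + 13·0 + 3·0 + 5·1 = 13
  Petrov: 8·0 + 13·1 + 3·2 + 5·2 = 29
  Quinn: 8·2 + 13·2 + 3·1 + 5·0 = 45
Quinn has the highest total.

Quinn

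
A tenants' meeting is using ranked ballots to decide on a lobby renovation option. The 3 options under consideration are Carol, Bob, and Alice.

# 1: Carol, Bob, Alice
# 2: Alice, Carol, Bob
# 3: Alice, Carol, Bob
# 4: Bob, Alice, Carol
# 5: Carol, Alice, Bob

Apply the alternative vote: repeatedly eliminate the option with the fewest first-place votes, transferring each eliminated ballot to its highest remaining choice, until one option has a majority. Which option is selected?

Round 1: Carol 2, Alice 2, Bob 1. Bob has the fewest and is eliminated.
Round 2: Alice 3, Carol 2. Alice has a majority.

Alice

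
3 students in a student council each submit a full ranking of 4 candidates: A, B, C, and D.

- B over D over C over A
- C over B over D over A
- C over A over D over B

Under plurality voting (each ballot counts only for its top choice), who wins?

C

First-place vote totals:
  A: 0
  B: 1
  C: 2
  D: 0
C has the most first-place votes.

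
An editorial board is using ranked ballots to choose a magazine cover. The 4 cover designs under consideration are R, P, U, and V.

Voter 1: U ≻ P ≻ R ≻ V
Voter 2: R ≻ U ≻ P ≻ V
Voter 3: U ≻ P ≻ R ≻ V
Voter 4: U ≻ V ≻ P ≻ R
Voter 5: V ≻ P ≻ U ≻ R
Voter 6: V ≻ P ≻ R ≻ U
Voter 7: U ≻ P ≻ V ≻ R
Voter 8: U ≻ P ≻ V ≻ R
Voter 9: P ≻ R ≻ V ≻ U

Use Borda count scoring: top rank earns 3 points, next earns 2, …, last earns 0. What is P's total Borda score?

Borda scores:
  R: 1 + 3 + 1 + 0 + 0 + 1 + 0 + 0 + 2 = 8
  P: 2 + 1 + 2 + 1 + 2 + 2 + 2 + 2 + 3 = 17
  U: 3 + 2 + 3 + 3 + 1 + 0 + 3 + 3 + 0 = 18
  V: 0 + 0 + 0 + 2 + 3 + 3 + 1 + 1 + 1 = 11

17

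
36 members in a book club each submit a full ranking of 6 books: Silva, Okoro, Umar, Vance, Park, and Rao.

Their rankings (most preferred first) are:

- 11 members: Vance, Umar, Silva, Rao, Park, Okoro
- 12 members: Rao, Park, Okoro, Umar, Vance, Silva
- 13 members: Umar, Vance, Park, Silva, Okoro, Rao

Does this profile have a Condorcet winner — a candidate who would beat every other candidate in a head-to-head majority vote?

Yes

Head-to-head results (36 voters total):
Silva vs Okoro: Silva wins 24–12.
Silva vs Umar: Umar wins 36–0.
Silva vs Vance: Vance wins 36–0.
Silva vs Park: Park wins 25–11.
Silva vs Rao: Silva wins 24–12.
Okoro vs Umar: Umar wins 24–12.
Okoro vs Vance: Vance wins 24–12.
Okoro vs Park: Park wins 36–0.
Okoro vs Rao: Rao wins 23–13.
Umar vs Vance: Umar wins 25–11.
Umar vs Park: Umar wins 24–12.
Umar vs Rao: Umar wins 24–12.
Vance vs Park: Vance wins 24–12.
Vance vs Rao: Vance wins 24–12.
Park vs Rao: Rao wins 23–13.
Umar beats each rival — Silva (36–0), Okoro (24–12), Vance (25–11), Park (24–12), Rao (24–12) — so Umar is the Condorcet winner.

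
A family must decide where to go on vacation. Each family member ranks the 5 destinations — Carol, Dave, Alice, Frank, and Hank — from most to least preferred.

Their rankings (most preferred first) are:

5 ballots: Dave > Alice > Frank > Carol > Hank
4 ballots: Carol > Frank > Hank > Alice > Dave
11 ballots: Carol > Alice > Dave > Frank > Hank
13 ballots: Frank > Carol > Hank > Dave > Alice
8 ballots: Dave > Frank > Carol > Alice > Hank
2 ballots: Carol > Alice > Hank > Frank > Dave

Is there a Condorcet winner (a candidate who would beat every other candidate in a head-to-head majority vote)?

No

Head-to-head results (43 voters total):
Carol vs Dave: Carol wins 30–13.
Carol vs Alice: Carol wins 38–5.
Carol vs Frank: Frank wins 26–17.
Carol vs Hank: Carol wins 43–0.
Dave vs Alice: Dave wins 26–17.
Dave vs Frank: Dave wins 24–19.
Dave vs Hank: Dave wins 24–19.
Alice vs Frank: Frank wins 25–18.
Alice vs Hank: Alice wins 26–17.
Frank vs Hank: Frank wins 41–2.
No candidate beats all others: Carol beats Dave beats Frank beats Carol, a majority cycle.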